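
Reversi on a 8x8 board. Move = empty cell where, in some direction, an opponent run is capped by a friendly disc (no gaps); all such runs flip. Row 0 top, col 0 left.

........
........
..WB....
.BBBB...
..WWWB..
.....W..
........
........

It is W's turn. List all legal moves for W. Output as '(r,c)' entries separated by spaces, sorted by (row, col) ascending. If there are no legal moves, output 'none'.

Answer: (1,3) (2,0) (2,1) (2,4) (2,5) (3,5) (4,0) (4,6)

Derivation:
(1,2): no bracket -> illegal
(1,3): flips 2 -> legal
(1,4): no bracket -> illegal
(2,0): flips 1 -> legal
(2,1): flips 1 -> legal
(2,4): flips 3 -> legal
(2,5): flips 1 -> legal
(3,0): no bracket -> illegal
(3,5): flips 1 -> legal
(3,6): no bracket -> illegal
(4,0): flips 1 -> legal
(4,1): no bracket -> illegal
(4,6): flips 1 -> legal
(5,4): no bracket -> illegal
(5,6): no bracket -> illegal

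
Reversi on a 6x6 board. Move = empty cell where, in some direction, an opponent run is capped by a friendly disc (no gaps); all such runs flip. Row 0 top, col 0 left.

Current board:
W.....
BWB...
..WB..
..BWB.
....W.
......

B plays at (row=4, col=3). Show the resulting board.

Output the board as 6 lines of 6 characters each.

Answer: W.....
BWB...
..WB..
..BBB.
...BW.
......

Derivation:
Place B at (4,3); scan 8 dirs for brackets.
Dir NW: first cell 'B' (not opp) -> no flip
Dir N: opp run (3,3) capped by B -> flip
Dir NE: first cell 'B' (not opp) -> no flip
Dir W: first cell '.' (not opp) -> no flip
Dir E: opp run (4,4), next='.' -> no flip
Dir SW: first cell '.' (not opp) -> no flip
Dir S: first cell '.' (not opp) -> no flip
Dir SE: first cell '.' (not opp) -> no flip
All flips: (3,3)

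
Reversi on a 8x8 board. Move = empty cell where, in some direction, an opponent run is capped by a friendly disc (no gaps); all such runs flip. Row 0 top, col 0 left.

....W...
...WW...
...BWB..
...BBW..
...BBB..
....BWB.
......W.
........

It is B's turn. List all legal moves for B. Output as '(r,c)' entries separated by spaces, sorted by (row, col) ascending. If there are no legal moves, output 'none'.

(0,2): no bracket -> illegal
(0,3): flips 2 -> legal
(0,5): flips 1 -> legal
(1,2): no bracket -> illegal
(1,5): flips 1 -> legal
(2,2): no bracket -> illegal
(2,6): flips 1 -> legal
(3,6): flips 1 -> legal
(4,6): no bracket -> illegal
(5,7): no bracket -> illegal
(6,4): no bracket -> illegal
(6,5): flips 1 -> legal
(6,7): no bracket -> illegal
(7,5): no bracket -> illegal
(7,6): flips 1 -> legal
(7,7): flips 2 -> legal

Answer: (0,3) (0,5) (1,5) (2,6) (3,6) (6,5) (7,6) (7,7)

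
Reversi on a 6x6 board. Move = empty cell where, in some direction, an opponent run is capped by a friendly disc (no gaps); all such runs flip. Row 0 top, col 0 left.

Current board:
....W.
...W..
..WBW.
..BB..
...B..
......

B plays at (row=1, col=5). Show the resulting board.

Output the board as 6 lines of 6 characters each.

Answer: ....W.
...W.B
..WBB.
..BB..
...B..
......

Derivation:
Place B at (1,5); scan 8 dirs for brackets.
Dir NW: opp run (0,4), next=edge -> no flip
Dir N: first cell '.' (not opp) -> no flip
Dir NE: edge -> no flip
Dir W: first cell '.' (not opp) -> no flip
Dir E: edge -> no flip
Dir SW: opp run (2,4) capped by B -> flip
Dir S: first cell '.' (not opp) -> no flip
Dir SE: edge -> no flip
All flips: (2,4)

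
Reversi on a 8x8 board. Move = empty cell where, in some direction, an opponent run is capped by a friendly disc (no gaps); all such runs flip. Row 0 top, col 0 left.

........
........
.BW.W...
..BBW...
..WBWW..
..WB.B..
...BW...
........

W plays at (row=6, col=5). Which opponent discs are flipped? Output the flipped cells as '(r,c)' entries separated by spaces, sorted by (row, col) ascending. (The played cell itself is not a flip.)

Answer: (5,5)

Derivation:
Dir NW: first cell '.' (not opp) -> no flip
Dir N: opp run (5,5) capped by W -> flip
Dir NE: first cell '.' (not opp) -> no flip
Dir W: first cell 'W' (not opp) -> no flip
Dir E: first cell '.' (not opp) -> no flip
Dir SW: first cell '.' (not opp) -> no flip
Dir S: first cell '.' (not opp) -> no flip
Dir SE: first cell '.' (not opp) -> no flip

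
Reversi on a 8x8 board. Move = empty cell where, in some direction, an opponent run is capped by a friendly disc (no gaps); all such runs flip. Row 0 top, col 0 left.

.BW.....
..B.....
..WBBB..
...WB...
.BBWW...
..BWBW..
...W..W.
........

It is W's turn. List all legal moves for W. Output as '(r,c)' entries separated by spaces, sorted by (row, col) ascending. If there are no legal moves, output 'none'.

Answer: (0,0) (1,3) (1,4) (1,5) (1,6) (2,6) (3,0) (3,1) (3,5) (4,0) (4,5) (5,1) (6,1) (6,4) (6,5)

Derivation:
(0,0): flips 1 -> legal
(0,3): no bracket -> illegal
(1,0): no bracket -> illegal
(1,1): no bracket -> illegal
(1,3): flips 1 -> legal
(1,4): flips 2 -> legal
(1,5): flips 1 -> legal
(1,6): flips 2 -> legal
(2,1): no bracket -> illegal
(2,6): flips 3 -> legal
(3,0): flips 2 -> legal
(3,1): flips 1 -> legal
(3,2): no bracket -> illegal
(3,5): flips 1 -> legal
(3,6): no bracket -> illegal
(4,0): flips 2 -> legal
(4,5): flips 1 -> legal
(5,0): no bracket -> illegal
(5,1): flips 2 -> legal
(6,1): flips 1 -> legal
(6,2): no bracket -> illegal
(6,4): flips 1 -> legal
(6,5): flips 1 -> legal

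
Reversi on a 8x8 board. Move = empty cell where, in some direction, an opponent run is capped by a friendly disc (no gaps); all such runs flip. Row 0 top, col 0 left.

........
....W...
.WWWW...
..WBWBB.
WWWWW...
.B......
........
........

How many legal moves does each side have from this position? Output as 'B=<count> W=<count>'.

-- B to move --
(0,3): no bracket -> illegal
(0,4): no bracket -> illegal
(0,5): no bracket -> illegal
(1,0): no bracket -> illegal
(1,1): flips 1 -> legal
(1,2): no bracket -> illegal
(1,3): flips 2 -> legal
(1,5): flips 1 -> legal
(2,0): no bracket -> illegal
(2,5): no bracket -> illegal
(3,0): no bracket -> illegal
(3,1): flips 2 -> legal
(4,5): no bracket -> illegal
(5,0): no bracket -> illegal
(5,2): no bracket -> illegal
(5,3): flips 2 -> legal
(5,4): no bracket -> illegal
(5,5): flips 1 -> legal
B mobility = 6
-- W to move --
(2,5): no bracket -> illegal
(2,6): flips 1 -> legal
(2,7): no bracket -> illegal
(3,7): flips 2 -> legal
(4,5): no bracket -> illegal
(4,6): flips 1 -> legal
(4,7): no bracket -> illegal
(5,0): no bracket -> illegal
(5,2): no bracket -> illegal
(6,0): flips 1 -> legal
(6,1): flips 1 -> legal
(6,2): flips 1 -> legal
W mobility = 6

Answer: B=6 W=6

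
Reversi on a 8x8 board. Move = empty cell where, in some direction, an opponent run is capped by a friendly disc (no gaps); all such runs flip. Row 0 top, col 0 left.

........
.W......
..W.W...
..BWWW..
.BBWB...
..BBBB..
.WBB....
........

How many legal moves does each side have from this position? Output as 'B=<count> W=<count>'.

Answer: B=10 W=11

Derivation:
-- B to move --
(0,0): flips 3 -> legal
(0,1): no bracket -> illegal
(0,2): no bracket -> illegal
(1,0): no bracket -> illegal
(1,2): flips 1 -> legal
(1,3): no bracket -> illegal
(1,4): flips 2 -> legal
(1,5): flips 2 -> legal
(2,0): no bracket -> illegal
(2,1): no bracket -> illegal
(2,3): flips 2 -> legal
(2,5): flips 2 -> legal
(2,6): flips 1 -> legal
(3,1): no bracket -> illegal
(3,6): flips 3 -> legal
(4,5): no bracket -> illegal
(4,6): no bracket -> illegal
(5,0): no bracket -> illegal
(5,1): no bracket -> illegal
(6,0): flips 1 -> legal
(7,0): flips 1 -> legal
(7,1): no bracket -> illegal
(7,2): no bracket -> illegal
B mobility = 10
-- W to move --
(2,1): flips 1 -> legal
(2,3): no bracket -> illegal
(3,0): no bracket -> illegal
(3,1): flips 1 -> legal
(4,0): flips 2 -> legal
(4,5): flips 1 -> legal
(4,6): no bracket -> illegal
(5,0): no bracket -> illegal
(5,1): flips 1 -> legal
(5,6): no bracket -> illegal
(6,4): flips 4 -> legal
(6,5): flips 1 -> legal
(6,6): flips 2 -> legal
(7,1): flips 3 -> legal
(7,2): flips 4 -> legal
(7,3): flips 2 -> legal
(7,4): no bracket -> illegal
W mobility = 11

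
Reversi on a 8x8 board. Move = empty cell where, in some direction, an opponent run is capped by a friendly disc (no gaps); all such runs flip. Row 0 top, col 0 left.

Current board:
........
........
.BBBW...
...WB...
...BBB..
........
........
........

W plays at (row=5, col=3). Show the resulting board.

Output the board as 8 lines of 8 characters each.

Answer: ........
........
.BBBW...
...WB...
...WBB..
...W....
........
........

Derivation:
Place W at (5,3); scan 8 dirs for brackets.
Dir NW: first cell '.' (not opp) -> no flip
Dir N: opp run (4,3) capped by W -> flip
Dir NE: opp run (4,4), next='.' -> no flip
Dir W: first cell '.' (not opp) -> no flip
Dir E: first cell '.' (not opp) -> no flip
Dir SW: first cell '.' (not opp) -> no flip
Dir S: first cell '.' (not opp) -> no flip
Dir SE: first cell '.' (not opp) -> no flip
All flips: (4,3)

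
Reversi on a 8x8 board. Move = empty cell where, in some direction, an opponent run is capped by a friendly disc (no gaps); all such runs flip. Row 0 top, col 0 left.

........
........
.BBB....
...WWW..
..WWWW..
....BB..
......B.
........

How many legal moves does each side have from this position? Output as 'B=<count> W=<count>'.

-- B to move --
(2,4): flips 2 -> legal
(2,5): flips 2 -> legal
(2,6): no bracket -> illegal
(3,1): no bracket -> illegal
(3,2): flips 1 -> legal
(3,6): flips 1 -> legal
(4,1): no bracket -> illegal
(4,6): no bracket -> illegal
(5,1): no bracket -> illegal
(5,2): no bracket -> illegal
(5,3): flips 2 -> legal
(5,6): flips 2 -> legal
B mobility = 6
-- W to move --
(1,0): no bracket -> illegal
(1,1): flips 1 -> legal
(1,2): flips 1 -> legal
(1,3): flips 1 -> legal
(1,4): no bracket -> illegal
(2,0): no bracket -> illegal
(2,4): no bracket -> illegal
(3,0): no bracket -> illegal
(3,1): no bracket -> illegal
(3,2): no bracket -> illegal
(4,6): no bracket -> illegal
(5,3): no bracket -> illegal
(5,6): no bracket -> illegal
(5,7): no bracket -> illegal
(6,3): flips 1 -> legal
(6,4): flips 1 -> legal
(6,5): flips 2 -> legal
(6,7): no bracket -> illegal
(7,5): no bracket -> illegal
(7,6): no bracket -> illegal
(7,7): flips 2 -> legal
W mobility = 7

Answer: B=6 W=7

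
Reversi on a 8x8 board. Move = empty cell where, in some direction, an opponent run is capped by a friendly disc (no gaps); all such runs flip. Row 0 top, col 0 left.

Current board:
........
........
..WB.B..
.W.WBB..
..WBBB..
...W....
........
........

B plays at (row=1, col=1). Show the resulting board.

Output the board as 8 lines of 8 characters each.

Place B at (1,1); scan 8 dirs for brackets.
Dir NW: first cell '.' (not opp) -> no flip
Dir N: first cell '.' (not opp) -> no flip
Dir NE: first cell '.' (not opp) -> no flip
Dir W: first cell '.' (not opp) -> no flip
Dir E: first cell '.' (not opp) -> no flip
Dir SW: first cell '.' (not opp) -> no flip
Dir S: first cell '.' (not opp) -> no flip
Dir SE: opp run (2,2) (3,3) capped by B -> flip
All flips: (2,2) (3,3)

Answer: ........
.B......
..BB.B..
.W.BBB..
..WBBB..
...W....
........
........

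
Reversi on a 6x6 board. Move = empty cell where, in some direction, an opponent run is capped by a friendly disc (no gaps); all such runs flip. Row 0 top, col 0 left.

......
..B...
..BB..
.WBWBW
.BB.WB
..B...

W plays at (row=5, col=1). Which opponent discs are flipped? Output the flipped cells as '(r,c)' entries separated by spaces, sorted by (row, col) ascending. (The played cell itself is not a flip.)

Dir NW: first cell '.' (not opp) -> no flip
Dir N: opp run (4,1) capped by W -> flip
Dir NE: opp run (4,2) capped by W -> flip
Dir W: first cell '.' (not opp) -> no flip
Dir E: opp run (5,2), next='.' -> no flip
Dir SW: edge -> no flip
Dir S: edge -> no flip
Dir SE: edge -> no flip

Answer: (4,1) (4,2)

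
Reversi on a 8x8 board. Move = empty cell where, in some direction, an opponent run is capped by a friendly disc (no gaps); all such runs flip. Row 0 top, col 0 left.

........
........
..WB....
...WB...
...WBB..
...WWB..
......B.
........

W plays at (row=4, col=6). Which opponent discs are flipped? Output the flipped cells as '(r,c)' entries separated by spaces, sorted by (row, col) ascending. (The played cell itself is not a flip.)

Answer: (4,4) (4,5)

Derivation:
Dir NW: first cell '.' (not opp) -> no flip
Dir N: first cell '.' (not opp) -> no flip
Dir NE: first cell '.' (not opp) -> no flip
Dir W: opp run (4,5) (4,4) capped by W -> flip
Dir E: first cell '.' (not opp) -> no flip
Dir SW: opp run (5,5), next='.' -> no flip
Dir S: first cell '.' (not opp) -> no flip
Dir SE: first cell '.' (not opp) -> no flip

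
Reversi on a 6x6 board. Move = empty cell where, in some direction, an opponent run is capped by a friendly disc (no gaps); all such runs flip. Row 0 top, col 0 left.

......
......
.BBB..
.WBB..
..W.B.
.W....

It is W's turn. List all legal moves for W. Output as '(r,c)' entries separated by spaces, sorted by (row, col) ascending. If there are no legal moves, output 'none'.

Answer: (1,1) (1,2) (1,3) (2,4) (3,4)

Derivation:
(1,0): no bracket -> illegal
(1,1): flips 1 -> legal
(1,2): flips 2 -> legal
(1,3): flips 1 -> legal
(1,4): no bracket -> illegal
(2,0): no bracket -> illegal
(2,4): flips 1 -> legal
(3,0): no bracket -> illegal
(3,4): flips 2 -> legal
(3,5): no bracket -> illegal
(4,1): no bracket -> illegal
(4,3): no bracket -> illegal
(4,5): no bracket -> illegal
(5,3): no bracket -> illegal
(5,4): no bracket -> illegal
(5,5): no bracket -> illegal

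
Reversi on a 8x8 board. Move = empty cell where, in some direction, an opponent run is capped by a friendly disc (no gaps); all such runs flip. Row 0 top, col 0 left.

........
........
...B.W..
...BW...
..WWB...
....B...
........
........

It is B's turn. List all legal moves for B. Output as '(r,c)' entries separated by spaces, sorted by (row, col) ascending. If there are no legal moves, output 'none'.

Answer: (2,4) (3,2) (3,5) (4,1) (4,5) (5,1) (5,3)

Derivation:
(1,4): no bracket -> illegal
(1,5): no bracket -> illegal
(1,6): no bracket -> illegal
(2,4): flips 1 -> legal
(2,6): no bracket -> illegal
(3,1): no bracket -> illegal
(3,2): flips 1 -> legal
(3,5): flips 1 -> legal
(3,6): no bracket -> illegal
(4,1): flips 2 -> legal
(4,5): flips 1 -> legal
(5,1): flips 1 -> legal
(5,2): no bracket -> illegal
(5,3): flips 1 -> legal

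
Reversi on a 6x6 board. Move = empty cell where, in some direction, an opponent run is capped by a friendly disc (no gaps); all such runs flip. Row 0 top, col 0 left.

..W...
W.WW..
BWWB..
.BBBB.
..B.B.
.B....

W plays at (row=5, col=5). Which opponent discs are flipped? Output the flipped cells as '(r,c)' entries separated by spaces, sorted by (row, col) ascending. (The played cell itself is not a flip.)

Answer: (3,3) (4,4)

Derivation:
Dir NW: opp run (4,4) (3,3) capped by W -> flip
Dir N: first cell '.' (not opp) -> no flip
Dir NE: edge -> no flip
Dir W: first cell '.' (not opp) -> no flip
Dir E: edge -> no flip
Dir SW: edge -> no flip
Dir S: edge -> no flip
Dir SE: edge -> no flip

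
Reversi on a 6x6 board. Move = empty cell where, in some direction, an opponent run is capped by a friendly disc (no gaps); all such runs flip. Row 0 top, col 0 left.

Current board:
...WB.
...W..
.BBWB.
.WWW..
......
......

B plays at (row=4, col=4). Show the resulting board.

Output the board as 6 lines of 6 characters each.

Place B at (4,4); scan 8 dirs for brackets.
Dir NW: opp run (3,3) capped by B -> flip
Dir N: first cell '.' (not opp) -> no flip
Dir NE: first cell '.' (not opp) -> no flip
Dir W: first cell '.' (not opp) -> no flip
Dir E: first cell '.' (not opp) -> no flip
Dir SW: first cell '.' (not opp) -> no flip
Dir S: first cell '.' (not opp) -> no flip
Dir SE: first cell '.' (not opp) -> no flip
All flips: (3,3)

Answer: ...WB.
...W..
.BBWB.
.WWB..
....B.
......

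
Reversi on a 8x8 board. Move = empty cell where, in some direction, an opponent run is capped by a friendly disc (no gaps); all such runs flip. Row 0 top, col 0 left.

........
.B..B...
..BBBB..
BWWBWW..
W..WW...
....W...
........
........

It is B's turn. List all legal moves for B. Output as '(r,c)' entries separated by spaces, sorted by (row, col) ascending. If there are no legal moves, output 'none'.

Answer: (3,6) (4,1) (4,2) (4,5) (4,6) (5,0) (5,2) (5,3) (5,5) (6,4)

Derivation:
(2,0): no bracket -> illegal
(2,1): no bracket -> illegal
(2,6): no bracket -> illegal
(3,6): flips 2 -> legal
(4,1): flips 1 -> legal
(4,2): flips 1 -> legal
(4,5): flips 2 -> legal
(4,6): flips 1 -> legal
(5,0): flips 1 -> legal
(5,1): no bracket -> illegal
(5,2): flips 2 -> legal
(5,3): flips 1 -> legal
(5,5): flips 1 -> legal
(6,3): no bracket -> illegal
(6,4): flips 3 -> legal
(6,5): no bracket -> illegal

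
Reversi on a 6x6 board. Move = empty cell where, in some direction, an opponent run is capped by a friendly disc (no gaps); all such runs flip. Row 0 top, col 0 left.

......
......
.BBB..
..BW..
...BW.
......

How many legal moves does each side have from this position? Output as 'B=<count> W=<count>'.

Answer: B=3 W=5

Derivation:
-- B to move --
(2,4): no bracket -> illegal
(3,4): flips 1 -> legal
(3,5): no bracket -> illegal
(4,2): no bracket -> illegal
(4,5): flips 1 -> legal
(5,3): no bracket -> illegal
(5,4): no bracket -> illegal
(5,5): flips 2 -> legal
B mobility = 3
-- W to move --
(1,0): no bracket -> illegal
(1,1): flips 1 -> legal
(1,2): no bracket -> illegal
(1,3): flips 1 -> legal
(1,4): no bracket -> illegal
(2,0): no bracket -> illegal
(2,4): no bracket -> illegal
(3,0): no bracket -> illegal
(3,1): flips 1 -> legal
(3,4): no bracket -> illegal
(4,1): no bracket -> illegal
(4,2): flips 1 -> legal
(5,2): no bracket -> illegal
(5,3): flips 1 -> legal
(5,4): no bracket -> illegal
W mobility = 5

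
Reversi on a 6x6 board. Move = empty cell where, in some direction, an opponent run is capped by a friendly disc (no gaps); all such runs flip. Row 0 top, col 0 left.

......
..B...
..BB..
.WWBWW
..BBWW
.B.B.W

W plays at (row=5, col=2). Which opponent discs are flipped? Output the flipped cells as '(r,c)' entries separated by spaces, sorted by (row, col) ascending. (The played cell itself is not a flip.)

Dir NW: first cell '.' (not opp) -> no flip
Dir N: opp run (4,2) capped by W -> flip
Dir NE: opp run (4,3) capped by W -> flip
Dir W: opp run (5,1), next='.' -> no flip
Dir E: opp run (5,3), next='.' -> no flip
Dir SW: edge -> no flip
Dir S: edge -> no flip
Dir SE: edge -> no flip

Answer: (4,2) (4,3)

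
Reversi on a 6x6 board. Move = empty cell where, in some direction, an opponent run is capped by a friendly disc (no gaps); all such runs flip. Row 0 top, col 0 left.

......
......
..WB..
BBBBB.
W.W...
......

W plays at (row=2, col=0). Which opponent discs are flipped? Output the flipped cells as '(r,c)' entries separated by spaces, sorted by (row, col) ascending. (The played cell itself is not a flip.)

Answer: (3,0) (3,1)

Derivation:
Dir NW: edge -> no flip
Dir N: first cell '.' (not opp) -> no flip
Dir NE: first cell '.' (not opp) -> no flip
Dir W: edge -> no flip
Dir E: first cell '.' (not opp) -> no flip
Dir SW: edge -> no flip
Dir S: opp run (3,0) capped by W -> flip
Dir SE: opp run (3,1) capped by W -> flip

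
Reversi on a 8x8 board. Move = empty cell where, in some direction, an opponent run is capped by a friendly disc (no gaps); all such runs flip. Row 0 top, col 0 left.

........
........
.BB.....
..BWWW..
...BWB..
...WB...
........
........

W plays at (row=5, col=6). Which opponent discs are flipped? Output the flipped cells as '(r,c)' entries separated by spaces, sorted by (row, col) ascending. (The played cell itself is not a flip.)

Answer: (4,5)

Derivation:
Dir NW: opp run (4,5) capped by W -> flip
Dir N: first cell '.' (not opp) -> no flip
Dir NE: first cell '.' (not opp) -> no flip
Dir W: first cell '.' (not opp) -> no flip
Dir E: first cell '.' (not opp) -> no flip
Dir SW: first cell '.' (not opp) -> no flip
Dir S: first cell '.' (not opp) -> no flip
Dir SE: first cell '.' (not opp) -> no flip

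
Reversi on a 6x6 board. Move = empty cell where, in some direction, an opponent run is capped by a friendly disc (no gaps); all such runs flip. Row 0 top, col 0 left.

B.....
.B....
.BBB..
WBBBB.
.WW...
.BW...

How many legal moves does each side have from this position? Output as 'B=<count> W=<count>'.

-- B to move --
(2,0): no bracket -> illegal
(4,0): no bracket -> illegal
(4,3): no bracket -> illegal
(5,0): flips 1 -> legal
(5,3): flips 2 -> legal
B mobility = 2
-- W to move --
(0,1): flips 3 -> legal
(0,2): no bracket -> illegal
(1,0): no bracket -> illegal
(1,2): flips 3 -> legal
(1,3): no bracket -> illegal
(1,4): flips 2 -> legal
(2,0): flips 1 -> legal
(2,4): flips 1 -> legal
(2,5): no bracket -> illegal
(3,5): flips 4 -> legal
(4,0): no bracket -> illegal
(4,3): no bracket -> illegal
(4,4): no bracket -> illegal
(4,5): no bracket -> illegal
(5,0): flips 1 -> legal
W mobility = 7

Answer: B=2 W=7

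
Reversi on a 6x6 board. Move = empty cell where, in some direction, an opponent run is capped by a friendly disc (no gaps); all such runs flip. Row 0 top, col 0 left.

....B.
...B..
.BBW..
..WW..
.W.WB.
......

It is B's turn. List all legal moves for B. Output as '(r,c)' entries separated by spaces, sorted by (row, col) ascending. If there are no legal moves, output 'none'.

(1,2): no bracket -> illegal
(1,4): no bracket -> illegal
(2,4): flips 1 -> legal
(3,0): no bracket -> illegal
(3,1): no bracket -> illegal
(3,4): no bracket -> illegal
(4,0): no bracket -> illegal
(4,2): flips 2 -> legal
(5,0): no bracket -> illegal
(5,1): no bracket -> illegal
(5,2): no bracket -> illegal
(5,3): flips 3 -> legal
(5,4): flips 2 -> legal

Answer: (2,4) (4,2) (5,3) (5,4)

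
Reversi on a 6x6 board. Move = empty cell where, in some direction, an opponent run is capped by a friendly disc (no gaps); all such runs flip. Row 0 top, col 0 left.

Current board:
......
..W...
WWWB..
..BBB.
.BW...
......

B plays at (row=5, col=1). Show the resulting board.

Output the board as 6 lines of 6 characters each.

Answer: ......
..W...
WWWB..
..BBB.
.BB...
.B....

Derivation:
Place B at (5,1); scan 8 dirs for brackets.
Dir NW: first cell '.' (not opp) -> no flip
Dir N: first cell 'B' (not opp) -> no flip
Dir NE: opp run (4,2) capped by B -> flip
Dir W: first cell '.' (not opp) -> no flip
Dir E: first cell '.' (not opp) -> no flip
Dir SW: edge -> no flip
Dir S: edge -> no flip
Dir SE: edge -> no flip
All flips: (4,2)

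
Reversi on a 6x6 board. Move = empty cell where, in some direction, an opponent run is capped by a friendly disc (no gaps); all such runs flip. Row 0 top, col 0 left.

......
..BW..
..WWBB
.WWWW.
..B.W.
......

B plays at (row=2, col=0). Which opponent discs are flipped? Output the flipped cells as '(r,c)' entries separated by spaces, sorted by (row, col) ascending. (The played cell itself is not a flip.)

Dir NW: edge -> no flip
Dir N: first cell '.' (not opp) -> no flip
Dir NE: first cell '.' (not opp) -> no flip
Dir W: edge -> no flip
Dir E: first cell '.' (not opp) -> no flip
Dir SW: edge -> no flip
Dir S: first cell '.' (not opp) -> no flip
Dir SE: opp run (3,1) capped by B -> flip

Answer: (3,1)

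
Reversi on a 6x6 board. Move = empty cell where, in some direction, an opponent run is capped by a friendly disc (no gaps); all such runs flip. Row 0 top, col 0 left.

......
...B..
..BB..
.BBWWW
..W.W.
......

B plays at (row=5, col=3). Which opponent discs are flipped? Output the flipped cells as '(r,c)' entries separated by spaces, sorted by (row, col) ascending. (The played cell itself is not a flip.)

Answer: (4,2)

Derivation:
Dir NW: opp run (4,2) capped by B -> flip
Dir N: first cell '.' (not opp) -> no flip
Dir NE: opp run (4,4) (3,5), next=edge -> no flip
Dir W: first cell '.' (not opp) -> no flip
Dir E: first cell '.' (not opp) -> no flip
Dir SW: edge -> no flip
Dir S: edge -> no flip
Dir SE: edge -> no flip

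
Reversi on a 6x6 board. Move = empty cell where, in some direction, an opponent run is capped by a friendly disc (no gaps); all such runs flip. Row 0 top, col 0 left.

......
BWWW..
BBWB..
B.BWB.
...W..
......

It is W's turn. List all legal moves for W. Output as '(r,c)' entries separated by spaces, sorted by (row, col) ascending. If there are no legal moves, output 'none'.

(0,0): no bracket -> illegal
(0,1): no bracket -> illegal
(1,4): no bracket -> illegal
(2,4): flips 1 -> legal
(2,5): flips 1 -> legal
(3,1): flips 2 -> legal
(3,5): flips 1 -> legal
(4,0): no bracket -> illegal
(4,1): no bracket -> illegal
(4,2): flips 1 -> legal
(4,4): no bracket -> illegal
(4,5): flips 2 -> legal

Answer: (2,4) (2,5) (3,1) (3,5) (4,2) (4,5)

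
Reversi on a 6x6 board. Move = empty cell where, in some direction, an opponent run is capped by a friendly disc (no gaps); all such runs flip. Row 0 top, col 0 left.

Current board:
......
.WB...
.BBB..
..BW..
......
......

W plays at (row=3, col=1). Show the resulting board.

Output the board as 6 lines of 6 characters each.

Place W at (3,1); scan 8 dirs for brackets.
Dir NW: first cell '.' (not opp) -> no flip
Dir N: opp run (2,1) capped by W -> flip
Dir NE: opp run (2,2), next='.' -> no flip
Dir W: first cell '.' (not opp) -> no flip
Dir E: opp run (3,2) capped by W -> flip
Dir SW: first cell '.' (not opp) -> no flip
Dir S: first cell '.' (not opp) -> no flip
Dir SE: first cell '.' (not opp) -> no flip
All flips: (2,1) (3,2)

Answer: ......
.WB...
.WBB..
.WWW..
......
......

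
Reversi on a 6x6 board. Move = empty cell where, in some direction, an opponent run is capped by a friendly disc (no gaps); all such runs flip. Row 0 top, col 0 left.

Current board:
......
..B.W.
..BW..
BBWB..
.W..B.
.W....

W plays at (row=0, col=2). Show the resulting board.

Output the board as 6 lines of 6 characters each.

Answer: ..W...
..W.W.
..WW..
BBWB..
.W..B.
.W....

Derivation:
Place W at (0,2); scan 8 dirs for brackets.
Dir NW: edge -> no flip
Dir N: edge -> no flip
Dir NE: edge -> no flip
Dir W: first cell '.' (not opp) -> no flip
Dir E: first cell '.' (not opp) -> no flip
Dir SW: first cell '.' (not opp) -> no flip
Dir S: opp run (1,2) (2,2) capped by W -> flip
Dir SE: first cell '.' (not opp) -> no flip
All flips: (1,2) (2,2)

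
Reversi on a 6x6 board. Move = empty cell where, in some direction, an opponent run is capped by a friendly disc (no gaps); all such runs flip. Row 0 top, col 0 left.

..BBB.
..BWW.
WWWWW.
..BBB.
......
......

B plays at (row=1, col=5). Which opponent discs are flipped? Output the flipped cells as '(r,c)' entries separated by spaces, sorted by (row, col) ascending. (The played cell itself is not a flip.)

Dir NW: first cell 'B' (not opp) -> no flip
Dir N: first cell '.' (not opp) -> no flip
Dir NE: edge -> no flip
Dir W: opp run (1,4) (1,3) capped by B -> flip
Dir E: edge -> no flip
Dir SW: opp run (2,4) capped by B -> flip
Dir S: first cell '.' (not opp) -> no flip
Dir SE: edge -> no flip

Answer: (1,3) (1,4) (2,4)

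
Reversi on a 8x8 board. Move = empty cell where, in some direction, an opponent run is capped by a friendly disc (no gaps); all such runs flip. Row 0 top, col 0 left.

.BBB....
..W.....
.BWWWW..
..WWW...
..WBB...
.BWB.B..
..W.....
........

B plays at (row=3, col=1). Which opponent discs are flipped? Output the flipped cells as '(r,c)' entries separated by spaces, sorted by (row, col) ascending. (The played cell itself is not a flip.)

Dir NW: first cell '.' (not opp) -> no flip
Dir N: first cell 'B' (not opp) -> no flip
Dir NE: opp run (2,2), next='.' -> no flip
Dir W: first cell '.' (not opp) -> no flip
Dir E: opp run (3,2) (3,3) (3,4), next='.' -> no flip
Dir SW: first cell '.' (not opp) -> no flip
Dir S: first cell '.' (not opp) -> no flip
Dir SE: opp run (4,2) capped by B -> flip

Answer: (4,2)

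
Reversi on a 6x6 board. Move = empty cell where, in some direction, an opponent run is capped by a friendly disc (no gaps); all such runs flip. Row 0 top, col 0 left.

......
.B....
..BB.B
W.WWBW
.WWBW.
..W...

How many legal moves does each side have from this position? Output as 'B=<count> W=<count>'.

Answer: B=7 W=8

Derivation:
-- B to move --
(2,0): no bracket -> illegal
(2,1): flips 1 -> legal
(2,4): no bracket -> illegal
(3,1): flips 2 -> legal
(4,0): flips 2 -> legal
(4,5): flips 2 -> legal
(5,0): flips 2 -> legal
(5,1): no bracket -> illegal
(5,3): no bracket -> illegal
(5,4): flips 1 -> legal
(5,5): flips 2 -> legal
B mobility = 7
-- W to move --
(0,0): flips 2 -> legal
(0,1): no bracket -> illegal
(0,2): no bracket -> illegal
(1,0): no bracket -> illegal
(1,2): flips 1 -> legal
(1,3): flips 1 -> legal
(1,4): flips 1 -> legal
(1,5): flips 1 -> legal
(2,0): no bracket -> illegal
(2,1): no bracket -> illegal
(2,4): flips 1 -> legal
(3,1): no bracket -> illegal
(4,5): no bracket -> illegal
(5,3): flips 1 -> legal
(5,4): flips 1 -> legal
W mobility = 8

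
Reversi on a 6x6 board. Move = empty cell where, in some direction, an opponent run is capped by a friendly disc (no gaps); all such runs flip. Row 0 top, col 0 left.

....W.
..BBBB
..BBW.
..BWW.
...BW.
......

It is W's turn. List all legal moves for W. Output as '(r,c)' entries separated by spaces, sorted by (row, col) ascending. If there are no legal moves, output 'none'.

(0,1): flips 2 -> legal
(0,2): flips 1 -> legal
(0,3): flips 2 -> legal
(0,5): no bracket -> illegal
(1,1): flips 1 -> legal
(2,1): flips 2 -> legal
(2,5): no bracket -> illegal
(3,1): flips 3 -> legal
(4,1): no bracket -> illegal
(4,2): flips 1 -> legal
(5,2): flips 1 -> legal
(5,3): flips 1 -> legal
(5,4): no bracket -> illegal

Answer: (0,1) (0,2) (0,3) (1,1) (2,1) (3,1) (4,2) (5,2) (5,3)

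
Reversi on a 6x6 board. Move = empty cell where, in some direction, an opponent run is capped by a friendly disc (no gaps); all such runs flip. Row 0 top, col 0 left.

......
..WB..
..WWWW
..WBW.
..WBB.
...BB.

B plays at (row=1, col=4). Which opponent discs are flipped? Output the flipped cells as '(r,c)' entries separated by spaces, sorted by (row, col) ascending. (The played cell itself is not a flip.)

Answer: (2,4) (3,4)

Derivation:
Dir NW: first cell '.' (not opp) -> no flip
Dir N: first cell '.' (not opp) -> no flip
Dir NE: first cell '.' (not opp) -> no flip
Dir W: first cell 'B' (not opp) -> no flip
Dir E: first cell '.' (not opp) -> no flip
Dir SW: opp run (2,3) (3,2), next='.' -> no flip
Dir S: opp run (2,4) (3,4) capped by B -> flip
Dir SE: opp run (2,5), next=edge -> no flip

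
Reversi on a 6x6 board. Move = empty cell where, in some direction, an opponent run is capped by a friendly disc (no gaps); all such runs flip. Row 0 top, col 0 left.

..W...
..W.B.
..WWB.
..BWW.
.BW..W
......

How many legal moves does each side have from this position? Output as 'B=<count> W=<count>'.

Answer: B=6 W=7

Derivation:
-- B to move --
(0,1): no bracket -> illegal
(0,3): no bracket -> illegal
(1,1): no bracket -> illegal
(1,3): no bracket -> illegal
(2,1): flips 2 -> legal
(2,5): no bracket -> illegal
(3,1): no bracket -> illegal
(3,5): flips 2 -> legal
(4,3): flips 1 -> legal
(4,4): flips 1 -> legal
(5,1): flips 2 -> legal
(5,2): flips 1 -> legal
(5,3): no bracket -> illegal
(5,4): no bracket -> illegal
(5,5): no bracket -> illegal
B mobility = 6
-- W to move --
(0,3): no bracket -> illegal
(0,4): flips 2 -> legal
(0,5): flips 1 -> legal
(1,3): no bracket -> illegal
(1,5): flips 1 -> legal
(2,1): no bracket -> illegal
(2,5): flips 1 -> legal
(3,0): no bracket -> illegal
(3,1): flips 1 -> legal
(3,5): no bracket -> illegal
(4,0): flips 1 -> legal
(4,3): no bracket -> illegal
(5,0): flips 2 -> legal
(5,1): no bracket -> illegal
(5,2): no bracket -> illegal
W mobility = 7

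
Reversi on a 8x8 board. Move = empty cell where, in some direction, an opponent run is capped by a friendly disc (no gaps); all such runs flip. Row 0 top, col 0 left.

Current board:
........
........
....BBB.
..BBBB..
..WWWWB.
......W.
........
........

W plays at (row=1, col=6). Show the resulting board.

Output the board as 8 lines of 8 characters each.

Answer: ........
......W.
....BWB.
..BBWB..
..WWWWB.
......W.
........
........

Derivation:
Place W at (1,6); scan 8 dirs for brackets.
Dir NW: first cell '.' (not opp) -> no flip
Dir N: first cell '.' (not opp) -> no flip
Dir NE: first cell '.' (not opp) -> no flip
Dir W: first cell '.' (not opp) -> no flip
Dir E: first cell '.' (not opp) -> no flip
Dir SW: opp run (2,5) (3,4) capped by W -> flip
Dir S: opp run (2,6), next='.' -> no flip
Dir SE: first cell '.' (not opp) -> no flip
All flips: (2,5) (3,4)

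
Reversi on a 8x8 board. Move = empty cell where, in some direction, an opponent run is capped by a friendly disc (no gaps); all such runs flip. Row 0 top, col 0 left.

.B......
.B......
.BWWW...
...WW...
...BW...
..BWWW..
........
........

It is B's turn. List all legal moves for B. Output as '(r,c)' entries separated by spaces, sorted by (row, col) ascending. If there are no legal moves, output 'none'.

(1,2): no bracket -> illegal
(1,3): flips 2 -> legal
(1,4): no bracket -> illegal
(1,5): no bracket -> illegal
(2,5): flips 4 -> legal
(3,1): no bracket -> illegal
(3,2): no bracket -> illegal
(3,5): no bracket -> illegal
(4,2): no bracket -> illegal
(4,5): flips 1 -> legal
(4,6): no bracket -> illegal
(5,6): flips 3 -> legal
(6,2): no bracket -> illegal
(6,3): flips 1 -> legal
(6,4): no bracket -> illegal
(6,5): flips 1 -> legal
(6,6): flips 4 -> legal

Answer: (1,3) (2,5) (4,5) (5,6) (6,3) (6,5) (6,6)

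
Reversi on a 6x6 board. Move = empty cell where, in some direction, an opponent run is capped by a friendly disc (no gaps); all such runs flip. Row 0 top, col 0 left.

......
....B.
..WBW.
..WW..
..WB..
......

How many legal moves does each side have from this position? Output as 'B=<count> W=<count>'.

-- B to move --
(1,1): no bracket -> illegal
(1,2): no bracket -> illegal
(1,3): no bracket -> illegal
(1,5): no bracket -> illegal
(2,1): flips 2 -> legal
(2,5): flips 1 -> legal
(3,1): no bracket -> illegal
(3,4): flips 1 -> legal
(3,5): no bracket -> illegal
(4,1): flips 2 -> legal
(4,4): no bracket -> illegal
(5,1): no bracket -> illegal
(5,2): no bracket -> illegal
(5,3): no bracket -> illegal
B mobility = 4
-- W to move --
(0,3): no bracket -> illegal
(0,4): flips 1 -> legal
(0,5): flips 2 -> legal
(1,2): no bracket -> illegal
(1,3): flips 1 -> legal
(1,5): no bracket -> illegal
(2,5): no bracket -> illegal
(3,4): no bracket -> illegal
(4,4): flips 1 -> legal
(5,2): no bracket -> illegal
(5,3): flips 1 -> legal
(5,4): flips 1 -> legal
W mobility = 6

Answer: B=4 W=6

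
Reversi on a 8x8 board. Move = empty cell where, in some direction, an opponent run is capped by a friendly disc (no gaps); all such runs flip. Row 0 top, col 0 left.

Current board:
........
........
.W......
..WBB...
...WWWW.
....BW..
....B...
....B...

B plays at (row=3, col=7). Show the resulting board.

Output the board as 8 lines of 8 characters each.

Answer: ........
........
.W......
..WBB..B
...WWWB.
....BB..
....B...
....B...

Derivation:
Place B at (3,7); scan 8 dirs for brackets.
Dir NW: first cell '.' (not opp) -> no flip
Dir N: first cell '.' (not opp) -> no flip
Dir NE: edge -> no flip
Dir W: first cell '.' (not opp) -> no flip
Dir E: edge -> no flip
Dir SW: opp run (4,6) (5,5) capped by B -> flip
Dir S: first cell '.' (not opp) -> no flip
Dir SE: edge -> no flip
All flips: (4,6) (5,5)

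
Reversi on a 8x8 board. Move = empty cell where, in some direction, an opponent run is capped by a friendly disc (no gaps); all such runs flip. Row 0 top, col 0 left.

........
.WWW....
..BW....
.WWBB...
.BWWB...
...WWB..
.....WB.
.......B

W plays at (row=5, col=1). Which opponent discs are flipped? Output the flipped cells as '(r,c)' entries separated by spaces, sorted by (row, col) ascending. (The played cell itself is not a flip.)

Dir NW: first cell '.' (not opp) -> no flip
Dir N: opp run (4,1) capped by W -> flip
Dir NE: first cell 'W' (not opp) -> no flip
Dir W: first cell '.' (not opp) -> no flip
Dir E: first cell '.' (not opp) -> no flip
Dir SW: first cell '.' (not opp) -> no flip
Dir S: first cell '.' (not opp) -> no flip
Dir SE: first cell '.' (not opp) -> no flip

Answer: (4,1)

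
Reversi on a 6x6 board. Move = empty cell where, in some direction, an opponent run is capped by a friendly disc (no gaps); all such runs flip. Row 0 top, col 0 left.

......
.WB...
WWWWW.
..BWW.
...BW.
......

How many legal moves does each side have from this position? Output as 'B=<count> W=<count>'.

-- B to move --
(0,0): no bracket -> illegal
(0,1): no bracket -> illegal
(0,2): no bracket -> illegal
(1,0): flips 2 -> legal
(1,3): flips 2 -> legal
(1,4): flips 1 -> legal
(1,5): no bracket -> illegal
(2,5): flips 1 -> legal
(3,0): flips 1 -> legal
(3,1): no bracket -> illegal
(3,5): flips 2 -> legal
(4,2): no bracket -> illegal
(4,5): flips 3 -> legal
(5,3): no bracket -> illegal
(5,4): no bracket -> illegal
(5,5): no bracket -> illegal
B mobility = 7
-- W to move --
(0,1): flips 1 -> legal
(0,2): flips 1 -> legal
(0,3): flips 1 -> legal
(1,3): flips 1 -> legal
(3,1): flips 1 -> legal
(4,1): flips 1 -> legal
(4,2): flips 2 -> legal
(5,2): flips 1 -> legal
(5,3): flips 1 -> legal
(5,4): flips 2 -> legal
W mobility = 10

Answer: B=7 W=10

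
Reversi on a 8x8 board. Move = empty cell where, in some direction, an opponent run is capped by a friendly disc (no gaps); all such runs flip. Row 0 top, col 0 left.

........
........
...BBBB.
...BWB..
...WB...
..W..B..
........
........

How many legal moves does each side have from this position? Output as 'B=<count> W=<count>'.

Answer: B=4 W=8

Derivation:
-- B to move --
(3,2): no bracket -> illegal
(4,1): no bracket -> illegal
(4,2): flips 1 -> legal
(4,5): flips 1 -> legal
(5,1): no bracket -> illegal
(5,3): flips 1 -> legal
(5,4): no bracket -> illegal
(6,1): flips 3 -> legal
(6,2): no bracket -> illegal
(6,3): no bracket -> illegal
B mobility = 4
-- W to move --
(1,2): flips 1 -> legal
(1,3): flips 2 -> legal
(1,4): flips 1 -> legal
(1,5): no bracket -> illegal
(1,6): flips 1 -> legal
(1,7): no bracket -> illegal
(2,2): no bracket -> illegal
(2,7): no bracket -> illegal
(3,2): flips 1 -> legal
(3,6): flips 1 -> legal
(3,7): no bracket -> illegal
(4,2): no bracket -> illegal
(4,5): flips 1 -> legal
(4,6): no bracket -> illegal
(5,3): no bracket -> illegal
(5,4): flips 1 -> legal
(5,6): no bracket -> illegal
(6,4): no bracket -> illegal
(6,5): no bracket -> illegal
(6,6): no bracket -> illegal
W mobility = 8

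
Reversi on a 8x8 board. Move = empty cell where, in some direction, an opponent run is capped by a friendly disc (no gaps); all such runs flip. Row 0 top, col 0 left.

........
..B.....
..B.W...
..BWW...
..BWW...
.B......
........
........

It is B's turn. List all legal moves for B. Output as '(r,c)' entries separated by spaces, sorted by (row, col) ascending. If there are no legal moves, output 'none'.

(1,3): no bracket -> illegal
(1,4): no bracket -> illegal
(1,5): flips 2 -> legal
(2,3): no bracket -> illegal
(2,5): no bracket -> illegal
(3,5): flips 2 -> legal
(4,5): flips 2 -> legal
(5,2): no bracket -> illegal
(5,3): no bracket -> illegal
(5,4): flips 1 -> legal
(5,5): flips 2 -> legal

Answer: (1,5) (3,5) (4,5) (5,4) (5,5)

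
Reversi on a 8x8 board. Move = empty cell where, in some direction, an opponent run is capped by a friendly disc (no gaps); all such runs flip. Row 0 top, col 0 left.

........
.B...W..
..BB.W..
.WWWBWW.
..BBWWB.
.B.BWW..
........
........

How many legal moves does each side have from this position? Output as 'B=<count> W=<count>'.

Answer: B=13 W=15

Derivation:
-- B to move --
(0,4): no bracket -> illegal
(0,5): no bracket -> illegal
(0,6): no bracket -> illegal
(1,4): no bracket -> illegal
(1,6): flips 1 -> legal
(2,0): flips 1 -> legal
(2,1): flips 1 -> legal
(2,4): flips 2 -> legal
(2,6): flips 3 -> legal
(2,7): no bracket -> illegal
(3,0): flips 3 -> legal
(3,7): flips 2 -> legal
(4,0): flips 1 -> legal
(4,1): flips 1 -> legal
(4,7): no bracket -> illegal
(5,6): flips 3 -> legal
(6,3): no bracket -> illegal
(6,4): flips 3 -> legal
(6,5): flips 1 -> legal
(6,6): flips 3 -> legal
B mobility = 13
-- W to move --
(0,0): flips 2 -> legal
(0,1): no bracket -> illegal
(0,2): no bracket -> illegal
(1,0): no bracket -> illegal
(1,2): flips 3 -> legal
(1,3): flips 2 -> legal
(1,4): flips 1 -> legal
(2,0): no bracket -> illegal
(2,1): no bracket -> illegal
(2,4): flips 1 -> legal
(3,7): flips 1 -> legal
(4,0): no bracket -> illegal
(4,1): flips 2 -> legal
(4,7): flips 1 -> legal
(5,0): no bracket -> illegal
(5,2): flips 4 -> legal
(5,6): flips 1 -> legal
(5,7): flips 1 -> legal
(6,0): flips 2 -> legal
(6,1): no bracket -> illegal
(6,2): flips 1 -> legal
(6,3): flips 2 -> legal
(6,4): flips 2 -> legal
W mobility = 15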